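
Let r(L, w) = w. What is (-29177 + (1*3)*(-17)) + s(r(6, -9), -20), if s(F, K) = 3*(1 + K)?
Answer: -29285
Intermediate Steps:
s(F, K) = 3 + 3*K
(-29177 + (1*3)*(-17)) + s(r(6, -9), -20) = (-29177 + (1*3)*(-17)) + (3 + 3*(-20)) = (-29177 + 3*(-17)) + (3 - 60) = (-29177 - 51) - 57 = -29228 - 57 = -29285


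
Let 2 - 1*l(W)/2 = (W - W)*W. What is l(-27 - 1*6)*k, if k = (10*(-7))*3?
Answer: -840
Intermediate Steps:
l(W) = 4 (l(W) = 4 - 2*(W - W)*W = 4 - 0*W = 4 - 2*0 = 4 + 0 = 4)
k = -210 (k = -70*3 = -210)
l(-27 - 1*6)*k = 4*(-210) = -840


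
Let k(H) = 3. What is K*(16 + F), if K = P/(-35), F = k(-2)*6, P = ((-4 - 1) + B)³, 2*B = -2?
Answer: 7344/35 ≈ 209.83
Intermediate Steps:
B = -1 (B = (½)*(-2) = -1)
P = -216 (P = ((-4 - 1) - 1)³ = (-5 - 1)³ = (-6)³ = -216)
F = 18 (F = 3*6 = 18)
K = 216/35 (K = -216/(-35) = -216*(-1/35) = 216/35 ≈ 6.1714)
K*(16 + F) = 216*(16 + 18)/35 = (216/35)*34 = 7344/35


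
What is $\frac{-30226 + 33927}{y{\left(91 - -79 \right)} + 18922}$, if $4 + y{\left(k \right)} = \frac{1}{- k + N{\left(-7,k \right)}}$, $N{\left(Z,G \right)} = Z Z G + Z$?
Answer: $\frac{30174253}{154238455} \approx 0.19563$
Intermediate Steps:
$N{\left(Z,G \right)} = Z + G Z^{2}$ ($N{\left(Z,G \right)} = Z^{2} G + Z = G Z^{2} + Z = Z + G Z^{2}$)
$y{\left(k \right)} = -4 + \frac{1}{-7 + 48 k}$ ($y{\left(k \right)} = -4 + \frac{1}{- k - 7 \left(1 + k \left(-7\right)\right)} = -4 + \frac{1}{- k - 7 \left(1 - 7 k\right)} = -4 + \frac{1}{- k + \left(-7 + 49 k\right)} = -4 + \frac{1}{-7 + 48 k}$)
$\frac{-30226 + 33927}{y{\left(91 - -79 \right)} + 18922} = \frac{-30226 + 33927}{\frac{-29 + 192 \left(91 - -79\right)}{7 - 48 \left(91 - -79\right)} + 18922} = \frac{3701}{\frac{-29 + 192 \left(91 + 79\right)}{7 - 48 \left(91 + 79\right)} + 18922} = \frac{3701}{\frac{-29 + 192 \cdot 170}{7 - 8160} + 18922} = \frac{3701}{\frac{-29 + 32640}{7 - 8160} + 18922} = \frac{3701}{\frac{1}{-8153} \cdot 32611 + 18922} = \frac{3701}{\left(- \frac{1}{8153}\right) 32611 + 18922} = \frac{3701}{- \frac{32611}{8153} + 18922} = \frac{3701}{\frac{154238455}{8153}} = 3701 \cdot \frac{8153}{154238455} = \frac{30174253}{154238455}$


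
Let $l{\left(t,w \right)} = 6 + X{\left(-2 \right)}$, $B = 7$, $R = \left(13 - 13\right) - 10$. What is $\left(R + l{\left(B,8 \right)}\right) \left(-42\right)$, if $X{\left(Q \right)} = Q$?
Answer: $252$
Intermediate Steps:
$R = -10$ ($R = 0 - 10 = -10$)
$l{\left(t,w \right)} = 4$ ($l{\left(t,w \right)} = 6 - 2 = 4$)
$\left(R + l{\left(B,8 \right)}\right) \left(-42\right) = \left(-10 + 4\right) \left(-42\right) = \left(-6\right) \left(-42\right) = 252$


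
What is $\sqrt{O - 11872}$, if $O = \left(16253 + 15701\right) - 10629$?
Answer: $\sqrt{9453} \approx 97.227$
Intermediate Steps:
$O = 21325$ ($O = 31954 - 10629 = 21325$)
$\sqrt{O - 11872} = \sqrt{21325 - 11872} = \sqrt{9453}$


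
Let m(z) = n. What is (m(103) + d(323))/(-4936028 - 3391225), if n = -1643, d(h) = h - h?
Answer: 1643/8327253 ≈ 0.00019730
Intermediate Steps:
d(h) = 0
m(z) = -1643
(m(103) + d(323))/(-4936028 - 3391225) = (-1643 + 0)/(-4936028 - 3391225) = -1643/(-8327253) = -1643*(-1/8327253) = 1643/8327253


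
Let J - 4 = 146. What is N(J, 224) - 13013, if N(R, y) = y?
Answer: -12789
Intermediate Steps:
J = 150 (J = 4 + 146 = 150)
N(J, 224) - 13013 = 224 - 13013 = -12789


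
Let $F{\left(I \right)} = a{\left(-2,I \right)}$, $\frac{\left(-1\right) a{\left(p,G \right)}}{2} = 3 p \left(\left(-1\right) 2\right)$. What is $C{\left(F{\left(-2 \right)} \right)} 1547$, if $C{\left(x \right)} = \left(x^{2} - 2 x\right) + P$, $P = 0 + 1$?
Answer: $966875$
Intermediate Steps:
$a{\left(p,G \right)} = 12 p$ ($a{\left(p,G \right)} = - 2 \cdot 3 p \left(\left(-1\right) 2\right) = - 2 \cdot 3 p \left(-2\right) = - 2 \left(- 6 p\right) = 12 p$)
$P = 1$
$F{\left(I \right)} = -24$ ($F{\left(I \right)} = 12 \left(-2\right) = -24$)
$C{\left(x \right)} = 1 + x^{2} - 2 x$ ($C{\left(x \right)} = \left(x^{2} - 2 x\right) + 1 = 1 + x^{2} - 2 x$)
$C{\left(F{\left(-2 \right)} \right)} 1547 = \left(1 + \left(-24\right)^{2} - -48\right) 1547 = \left(1 + 576 + 48\right) 1547 = 625 \cdot 1547 = 966875$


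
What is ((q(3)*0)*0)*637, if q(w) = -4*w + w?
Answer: 0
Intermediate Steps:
q(w) = -3*w
((q(3)*0)*0)*637 = ((-3*3*0)*0)*637 = (-9*0*0)*637 = (0*0)*637 = 0*637 = 0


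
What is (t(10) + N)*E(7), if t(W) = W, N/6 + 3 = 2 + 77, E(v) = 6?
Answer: 2796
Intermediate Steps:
N = 456 (N = -18 + 6*(2 + 77) = -18 + 6*79 = -18 + 474 = 456)
(t(10) + N)*E(7) = (10 + 456)*6 = 466*6 = 2796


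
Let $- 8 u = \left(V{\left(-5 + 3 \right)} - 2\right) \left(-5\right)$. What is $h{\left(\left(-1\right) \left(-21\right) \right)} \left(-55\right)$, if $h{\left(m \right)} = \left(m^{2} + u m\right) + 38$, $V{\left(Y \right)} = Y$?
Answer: $- \frac{46915}{2} \approx -23458.0$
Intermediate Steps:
$u = - \frac{5}{2}$ ($u = - \frac{\left(\left(-5 + 3\right) - 2\right) \left(-5\right)}{8} = - \frac{\left(-2 - 2\right) \left(-5\right)}{8} = - \frac{\left(-4\right) \left(-5\right)}{8} = \left(- \frac{1}{8}\right) 20 = - \frac{5}{2} \approx -2.5$)
$h{\left(m \right)} = 38 + m^{2} - \frac{5 m}{2}$ ($h{\left(m \right)} = \left(m^{2} - \frac{5 m}{2}\right) + 38 = 38 + m^{2} - \frac{5 m}{2}$)
$h{\left(\left(-1\right) \left(-21\right) \right)} \left(-55\right) = \left(38 + \left(\left(-1\right) \left(-21\right)\right)^{2} - \frac{5 \left(\left(-1\right) \left(-21\right)\right)}{2}\right) \left(-55\right) = \left(38 + 21^{2} - \frac{105}{2}\right) \left(-55\right) = \left(38 + 441 - \frac{105}{2}\right) \left(-55\right) = \frac{853}{2} \left(-55\right) = - \frac{46915}{2}$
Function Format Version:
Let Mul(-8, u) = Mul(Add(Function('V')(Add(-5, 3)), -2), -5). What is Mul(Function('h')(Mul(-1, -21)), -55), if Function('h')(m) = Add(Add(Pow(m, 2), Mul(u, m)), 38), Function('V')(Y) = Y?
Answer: Rational(-46915, 2) ≈ -23458.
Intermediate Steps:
u = Rational(-5, 2) (u = Mul(Rational(-1, 8), Mul(Add(Add(-5, 3), -2), -5)) = Mul(Rational(-1, 8), Mul(Add(-2, -2), -5)) = Mul(Rational(-1, 8), Mul(-4, -5)) = Mul(Rational(-1, 8), 20) = Rational(-5, 2) ≈ -2.5000)
Function('h')(m) = Add(38, Pow(m, 2), Mul(Rational(-5, 2), m)) (Function('h')(m) = Add(Add(Pow(m, 2), Mul(Rational(-5, 2), m)), 38) = Add(38, Pow(m, 2), Mul(Rational(-5, 2), m)))
Mul(Function('h')(Mul(-1, -21)), -55) = Mul(Add(38, Pow(Mul(-1, -21), 2), Mul(Rational(-5, 2), Mul(-1, -21))), -55) = Mul(Add(38, Pow(21, 2), Mul(Rational(-5, 2), 21)), -55) = Mul(Add(38, 441, Rational(-105, 2)), -55) = Mul(Rational(853, 2), -55) = Rational(-46915, 2)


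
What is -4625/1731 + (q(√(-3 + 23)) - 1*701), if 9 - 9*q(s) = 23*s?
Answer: -1216325/1731 - 46*√5/9 ≈ -714.10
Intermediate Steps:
q(s) = 1 - 23*s/9
-4625/1731 + (q(√(-3 + 23)) - 1*701) = -4625/1731 + ((1 - 23*√(-3 + 23)/9) - 1*701) = -4625*1/1731 + ((1 - 46*√5/9) - 701) = -4625/1731 + ((1 - 46*√5/9) - 701) = -4625/1731 + (-700 - 46*√5/9) = -1216325/1731 - 46*√5/9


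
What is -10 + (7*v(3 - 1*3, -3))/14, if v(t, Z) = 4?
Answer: -8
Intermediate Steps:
-10 + (7*v(3 - 1*3, -3))/14 = -10 + (7*4)/14 = -10 + (1/14)*28 = -10 + 2 = -8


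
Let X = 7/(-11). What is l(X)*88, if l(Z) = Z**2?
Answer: 392/11 ≈ 35.636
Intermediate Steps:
X = -7/11 (X = 7*(-1/11) = -7/11 ≈ -0.63636)
l(X)*88 = (-7/11)**2*88 = (49/121)*88 = 392/11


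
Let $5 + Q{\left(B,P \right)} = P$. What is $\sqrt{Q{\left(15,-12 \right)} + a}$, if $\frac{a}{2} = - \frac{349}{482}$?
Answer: $\frac{3 i \sqrt{119054}}{241} \approx 4.2951 i$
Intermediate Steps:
$Q{\left(B,P \right)} = -5 + P$
$a = - \frac{349}{241}$ ($a = 2 \left(- \frac{349}{482}\right) = - \frac{349}{241} \approx -1.4481$)
$\sqrt{Q{\left(15,-12 \right)} + a} = \sqrt{\left(-5 - 12\right) - \frac{349}{241}} = \sqrt{-17 - \frac{349}{241}} = \sqrt{- \frac{4446}{241}} = \frac{3 i \sqrt{119054}}{241}$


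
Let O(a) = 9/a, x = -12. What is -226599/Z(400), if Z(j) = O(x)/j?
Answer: 120852800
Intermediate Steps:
Z(j) = -3/(4*j) (Z(j) = (9/(-12))/j = (9*(-1/12))/j = -3/(4*j))
-226599/Z(400) = -226599/((-3/4/400)) = -226599/((-3/4*1/400)) = -226599/(-3/1600) = -226599*(-1600/3) = 120852800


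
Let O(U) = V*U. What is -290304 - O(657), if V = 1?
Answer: -290961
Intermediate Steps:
O(U) = U (O(U) = 1*U = U)
-290304 - O(657) = -290304 - 1*657 = -290304 - 657 = -290961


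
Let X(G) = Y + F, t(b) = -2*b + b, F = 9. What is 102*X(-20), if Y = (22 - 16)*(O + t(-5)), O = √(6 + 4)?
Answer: 3978 + 612*√10 ≈ 5913.3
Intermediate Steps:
O = √10 ≈ 3.1623
t(b) = -b
Y = 30 + 6*√10 (Y = (22 - 16)*(√10 - 1*(-5)) = 6*(√10 + 5) = 6*(5 + √10) = 30 + 6*√10 ≈ 48.974)
X(G) = 39 + 6*√10 (X(G) = (30 + 6*√10) + 9 = 39 + 6*√10)
102*X(-20) = 102*(39 + 6*√10) = 3978 + 612*√10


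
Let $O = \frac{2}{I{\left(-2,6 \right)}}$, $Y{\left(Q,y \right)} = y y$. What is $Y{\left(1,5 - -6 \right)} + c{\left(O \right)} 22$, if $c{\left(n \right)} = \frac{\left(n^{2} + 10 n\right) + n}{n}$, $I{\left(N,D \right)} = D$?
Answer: $\frac{1111}{3} \approx 370.33$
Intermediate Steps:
$Y{\left(Q,y \right)} = y^{2}$
$O = \frac{1}{3}$ ($O = \frac{2}{6} = 2 \cdot \frac{1}{6} = \frac{1}{3} \approx 0.33333$)
$c{\left(n \right)} = \frac{n^{2} + 11 n}{n}$
$Y{\left(1,5 - -6 \right)} + c{\left(O \right)} 22 = \left(5 - -6\right)^{2} + \left(11 + \frac{1}{3}\right) 22 = \left(5 + 6\right)^{2} + \frac{34}{3} \cdot 22 = 11^{2} + \frac{748}{3} = 121 + \frac{748}{3} = \frac{1111}{3}$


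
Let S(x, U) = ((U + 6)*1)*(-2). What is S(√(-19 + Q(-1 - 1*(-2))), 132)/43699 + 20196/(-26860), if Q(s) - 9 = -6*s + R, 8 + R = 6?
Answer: -13087623/17261105 ≈ -0.75821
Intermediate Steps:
R = -2 (R = -8 + 6 = -2)
Q(s) = 7 - 6*s (Q(s) = 9 + (-6*s - 2) = 9 + (-2 - 6*s) = 7 - 6*s)
S(x, U) = -12 - 2*U (S(x, U) = ((6 + U)*1)*(-2) = (6 + U)*(-2) = -12 - 2*U)
S(√(-19 + Q(-1 - 1*(-2))), 132)/43699 + 20196/(-26860) = (-12 - 2*132)/43699 + 20196/(-26860) = (-12 - 264)*(1/43699) + 20196*(-1/26860) = -276*1/43699 - 297/395 = -276/43699 - 297/395 = -13087623/17261105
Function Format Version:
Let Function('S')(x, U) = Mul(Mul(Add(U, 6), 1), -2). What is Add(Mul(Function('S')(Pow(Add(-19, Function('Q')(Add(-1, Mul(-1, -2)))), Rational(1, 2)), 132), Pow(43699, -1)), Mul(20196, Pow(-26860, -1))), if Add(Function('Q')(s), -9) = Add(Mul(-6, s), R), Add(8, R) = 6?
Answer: Rational(-13087623, 17261105) ≈ -0.75821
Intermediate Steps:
R = -2 (R = Add(-8, 6) = -2)
Function('Q')(s) = Add(7, Mul(-6, s)) (Function('Q')(s) = Add(9, Add(Mul(-6, s), -2)) = Add(9, Add(-2, Mul(-6, s))) = Add(7, Mul(-6, s)))
Function('S')(x, U) = Add(-12, Mul(-2, U)) (Function('S')(x, U) = Mul(Mul(Add(6, U), 1), -2) = Mul(Add(6, U), -2) = Add(-12, Mul(-2, U)))
Add(Mul(Function('S')(Pow(Add(-19, Function('Q')(Add(-1, Mul(-1, -2)))), Rational(1, 2)), 132), Pow(43699, -1)), Mul(20196, Pow(-26860, -1))) = Add(Mul(Add(-12, Mul(-2, 132)), Pow(43699, -1)), Mul(20196, Pow(-26860, -1))) = Add(Mul(Add(-12, -264), Rational(1, 43699)), Mul(20196, Rational(-1, 26860))) = Add(Mul(-276, Rational(1, 43699)), Rational(-297, 395)) = Add(Rational(-276, 43699), Rational(-297, 395)) = Rational(-13087623, 17261105)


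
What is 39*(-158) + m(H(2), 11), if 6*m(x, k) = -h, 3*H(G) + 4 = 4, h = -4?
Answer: -18484/3 ≈ -6161.3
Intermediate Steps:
H(G) = 0 (H(G) = -4/3 + (⅓)*4 = -4/3 + 4/3 = 0)
m(x, k) = ⅔ (m(x, k) = (-1*(-4))/6 = (⅙)*4 = ⅔)
39*(-158) + m(H(2), 11) = 39*(-158) + ⅔ = -6162 + ⅔ = -18484/3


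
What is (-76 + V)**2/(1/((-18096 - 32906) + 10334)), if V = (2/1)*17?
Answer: -71738352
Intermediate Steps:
V = 34 (V = (2*1)*17 = 2*17 = 34)
(-76 + V)**2/(1/((-18096 - 32906) + 10334)) = (-76 + 34)**2/(1/((-18096 - 32906) + 10334)) = (-42)**2/(1/(-51002 + 10334)) = 1764/(1/(-40668)) = 1764/(-1/40668) = 1764*(-40668) = -71738352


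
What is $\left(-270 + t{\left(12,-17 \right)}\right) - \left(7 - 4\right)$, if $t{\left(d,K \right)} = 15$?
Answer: $-258$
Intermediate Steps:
$\left(-270 + t{\left(12,-17 \right)}\right) - \left(7 - 4\right) = \left(-270 + 15\right) - \left(7 - 4\right) = -255 - 3 = -258$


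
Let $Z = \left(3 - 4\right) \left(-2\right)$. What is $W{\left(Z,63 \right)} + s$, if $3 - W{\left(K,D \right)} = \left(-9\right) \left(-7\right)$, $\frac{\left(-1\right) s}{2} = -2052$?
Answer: $4044$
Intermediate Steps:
$s = 4104$ ($s = \left(-2\right) \left(-2052\right) = 4104$)
$Z = 2$ ($Z = \left(-1\right) \left(-2\right) = 2$)
$W{\left(K,D \right)} = -60$ ($W{\left(K,D \right)} = 3 - \left(-9\right) \left(-7\right) = 3 - 63 = -60$)
$W{\left(Z,63 \right)} + s = -60 + 4104 = 4044$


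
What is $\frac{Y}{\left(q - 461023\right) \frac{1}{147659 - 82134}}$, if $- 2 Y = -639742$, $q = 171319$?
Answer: $- \frac{20959547275}{289704} \approx -72348.0$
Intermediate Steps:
$Y = 319871$ ($Y = \left(- \frac{1}{2}\right) \left(-639742\right) = 319871$)
$\frac{Y}{\left(q - 461023\right) \frac{1}{147659 - 82134}} = \frac{319871}{\left(171319 - 461023\right) \frac{1}{147659 - 82134}} = \frac{319871}{\left(-289704\right) \frac{1}{65525}} = \frac{319871}{- \frac{289704}{65525}} = 319871 \left(- \frac{65525}{289704}\right) = - \frac{20959547275}{289704}$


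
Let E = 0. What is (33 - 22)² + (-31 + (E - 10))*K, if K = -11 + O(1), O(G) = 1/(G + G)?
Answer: 1103/2 ≈ 551.50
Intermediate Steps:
O(G) = 1/(2*G)
K = -21/2 (K = -11 + (½)/1 = -11 + (½)*1 = -11 + ½ = -21/2 ≈ -10.500)
(33 - 22)² + (-31 + (E - 10))*K = (33 - 22)² + (-31 + (0 - 10))*(-21/2) = 11² + (-31 - 10)*(-21/2) = 121 - 41*(-21/2) = 121 + 861/2 = 1103/2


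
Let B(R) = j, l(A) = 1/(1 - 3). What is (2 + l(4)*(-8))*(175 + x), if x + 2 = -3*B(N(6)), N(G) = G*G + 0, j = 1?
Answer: 1020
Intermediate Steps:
l(A) = -½ (l(A) = 1/(-2) = -½)
N(G) = G² (N(G) = G² + 0 = G²)
B(R) = 1
x = -5 (x = -2 - 3*1 = -2 - 3 = -5)
(2 + l(4)*(-8))*(175 + x) = (2 - ½*(-8))*(175 - 5) = (2 + 4)*170 = 6*170 = 1020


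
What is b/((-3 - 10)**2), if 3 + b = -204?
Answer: -207/169 ≈ -1.2249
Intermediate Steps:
b = -207 (b = -3 - 204 = -207)
b/((-3 - 10)**2) = -207/(-3 - 10)**2 = -207/((-13)**2) = -207/169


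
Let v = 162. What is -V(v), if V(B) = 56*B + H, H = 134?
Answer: -9206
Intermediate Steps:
V(B) = 134 + 56*B (V(B) = 56*B + 134 = 134 + 56*B)
-V(v) = -(134 + 56*162) = -(134 + 9072) = -1*9206 = -9206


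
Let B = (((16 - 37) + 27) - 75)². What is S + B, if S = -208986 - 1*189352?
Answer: -393577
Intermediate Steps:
S = -398338 (S = -208986 - 189352 = -398338)
B = 4761 (B = ((-21 + 27) - 75)² = (6 - 75)² = (-69)² = 4761)
S + B = -398338 + 4761 = -393577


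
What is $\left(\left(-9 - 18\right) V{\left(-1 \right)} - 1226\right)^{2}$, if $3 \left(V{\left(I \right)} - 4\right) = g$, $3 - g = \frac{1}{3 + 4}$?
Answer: $\frac{90592324}{49} \approx 1.8488 \cdot 10^{6}$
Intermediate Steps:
$g = \frac{20}{7}$ ($g = 3 - \frac{1}{3 + 4} = 3 - \frac{1}{7} = \frac{20}{7} \approx 2.8571$)
$V{\left(I \right)} = \frac{104}{21}$ ($V{\left(I \right)} = 4 + \frac{1}{3} \cdot \frac{20}{7} = 4 + \frac{20}{21} = \frac{104}{21}$)
$\left(\left(-9 - 18\right) V{\left(-1 \right)} - 1226\right)^{2} = \left(\left(-9 - 18\right) \frac{104}{21} - 1226\right)^{2} = \left(\left(-27\right) \frac{104}{21} - 1226\right)^{2} = \left(- \frac{936}{7} - 1226\right)^{2} = \left(- \frac{9518}{7}\right)^{2} = \frac{90592324}{49}$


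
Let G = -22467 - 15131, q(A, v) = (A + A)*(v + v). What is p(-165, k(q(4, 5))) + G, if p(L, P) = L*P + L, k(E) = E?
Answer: -50963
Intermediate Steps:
q(A, v) = 4*A*v (q(A, v) = (2*A)*(2*v) = 4*A*v)
p(L, P) = L + L*P
G = -37598
p(-165, k(q(4, 5))) + G = -165*(1 + 4*4*5) - 37598 = -165*(1 + 80) - 37598 = -165*81 - 37598 = -13365 - 37598 = -50963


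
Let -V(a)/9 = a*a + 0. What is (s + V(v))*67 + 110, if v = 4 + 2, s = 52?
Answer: -18114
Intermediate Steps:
v = 6
V(a) = -9*a**2 (V(a) = -9*(a*a + 0) = -9*(a**2 + 0) = -9*a**2)
(s + V(v))*67 + 110 = (52 - 9*6**2)*67 + 110 = (52 - 9*36)*67 + 110 = (52 - 324)*67 + 110 = -272*67 + 110 = -18224 + 110 = -18114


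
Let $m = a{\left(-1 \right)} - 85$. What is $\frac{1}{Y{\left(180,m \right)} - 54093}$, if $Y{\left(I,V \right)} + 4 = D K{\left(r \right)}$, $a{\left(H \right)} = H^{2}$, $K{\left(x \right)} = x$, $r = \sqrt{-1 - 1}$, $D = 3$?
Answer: $- \frac{54097}{2926485427} - \frac{3 i \sqrt{2}}{2926485427} \approx -1.8485 \cdot 10^{-5} - 1.4497 \cdot 10^{-9} i$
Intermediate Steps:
$r = i \sqrt{2}$ ($r = \sqrt{-2} = i \sqrt{2} \approx 1.4142 i$)
$m = -84$ ($m = \left(-1\right)^{2} - 85 = 1 - 85 = -84$)
$Y{\left(I,V \right)} = -4 + 3 i \sqrt{2}$
$\frac{1}{Y{\left(180,m \right)} - 54093} = \frac{1}{\left(-4 + 3 i \sqrt{2}\right) - 54093} = \frac{1}{-54097 + 3 i \sqrt{2}}$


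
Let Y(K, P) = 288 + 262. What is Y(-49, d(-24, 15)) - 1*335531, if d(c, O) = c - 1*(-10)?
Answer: -334981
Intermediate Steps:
d(c, O) = 10 + c (d(c, O) = c + 10 = 10 + c)
Y(K, P) = 550
Y(-49, d(-24, 15)) - 1*335531 = 550 - 1*335531 = 550 - 335531 = -334981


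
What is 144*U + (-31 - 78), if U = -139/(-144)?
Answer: 30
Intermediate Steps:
U = 139/144 (U = -139*(-1/144) = 139/144 ≈ 0.96528)
144*U + (-31 - 78) = 144*(139/144) + (-31 - 78) = 139 - 109 = 30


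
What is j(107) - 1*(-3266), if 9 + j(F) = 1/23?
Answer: 74912/23 ≈ 3257.0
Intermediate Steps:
j(F) = -206/23 (j(F) = -9 + 1/23 = -206/23)
j(107) - 1*(-3266) = -206/23 - 1*(-3266) = -206/23 + 3266 = 74912/23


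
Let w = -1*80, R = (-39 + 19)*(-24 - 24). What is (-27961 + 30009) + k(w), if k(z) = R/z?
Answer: 2036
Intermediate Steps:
R = 960 (R = -20*(-48) = 960)
w = -80
k(z) = 960/z
(-27961 + 30009) + k(w) = (-27961 + 30009) + 960/(-80) = 2048 + 960*(-1/80) = 2048 - 12 = 2036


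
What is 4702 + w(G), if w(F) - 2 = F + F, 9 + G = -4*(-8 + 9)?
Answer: 4678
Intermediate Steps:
G = -13 (G = -9 - 4*(-8 + 9) = -9 - 4*1 = -9 - 4 = -13)
w(F) = 2 + 2*F (w(F) = 2 + (F + F) = 2 + 2*F)
4702 + w(G) = 4702 + (2 + 2*(-13)) = 4702 + (2 - 26) = 4702 - 24 = 4678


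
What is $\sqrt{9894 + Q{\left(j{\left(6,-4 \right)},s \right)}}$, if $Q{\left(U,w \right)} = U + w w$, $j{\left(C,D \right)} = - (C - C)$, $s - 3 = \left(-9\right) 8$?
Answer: $\sqrt{14655} \approx 121.06$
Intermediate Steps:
$s = -69$ ($s = 3 - 72 = -69$)
$j{\left(C,D \right)} = 0$ ($j{\left(C,D \right)} = \left(-1\right) 0 = 0$)
$Q{\left(U,w \right)} = U + w^{2}$
$\sqrt{9894 + Q{\left(j{\left(6,-4 \right)},s \right)}} = \sqrt{9894 + \left(0 + \left(-69\right)^{2}\right)} = \sqrt{9894 + \left(0 + 4761\right)} = \sqrt{9894 + 4761} = \sqrt{14655}$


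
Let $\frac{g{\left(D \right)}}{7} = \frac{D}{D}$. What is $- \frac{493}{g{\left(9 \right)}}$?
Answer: $- \frac{493}{7} \approx -70.429$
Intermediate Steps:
$g{\left(D \right)} = 7$ ($g{\left(D \right)} = 7 \frac{D}{D} = 7 \cdot 1 = 7$)
$- \frac{493}{g{\left(9 \right)}} = - \frac{493}{7}$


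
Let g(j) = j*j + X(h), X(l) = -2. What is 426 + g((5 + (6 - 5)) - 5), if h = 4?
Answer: 425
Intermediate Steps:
g(j) = -2 + j**2 (g(j) = j*j - 2 = j**2 - 2 = -2 + j**2)
426 + g((5 + (6 - 5)) - 5) = 426 + (-2 + ((5 + (6 - 5)) - 5)**2) = 426 + (-2 + ((5 + 1) - 5)**2) = 426 + (-2 + (6 - 5)**2) = 426 + (-2 + 1**2) = 426 + (-2 + 1) = 426 - 1 = 425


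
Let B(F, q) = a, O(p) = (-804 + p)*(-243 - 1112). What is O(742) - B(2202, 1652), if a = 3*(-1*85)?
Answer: 84265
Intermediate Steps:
O(p) = 1089420 - 1355*p (O(p) = (-804 + p)*(-1355) = 1089420 - 1355*p)
a = -255 (a = 3*(-85) = -255)
B(F, q) = -255
O(742) - B(2202, 1652) = (1089420 - 1355*742) - 1*(-255) = (1089420 - 1005410) + 255 = 84010 + 255 = 84265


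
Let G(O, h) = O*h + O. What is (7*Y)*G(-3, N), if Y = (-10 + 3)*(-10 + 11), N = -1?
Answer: 0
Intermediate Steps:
G(O, h) = O + O*h
Y = -7 (Y = -7*1 = -7)
(7*Y)*G(-3, N) = (7*(-7))*(-3*(1 - 1)) = -(-147)*0 = -49*0 = 0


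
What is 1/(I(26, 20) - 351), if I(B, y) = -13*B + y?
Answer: -1/669 ≈ -0.0014948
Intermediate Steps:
I(B, y) = y - 13*B
1/(I(26, 20) - 351) = 1/((20 - 13*26) - 351) = 1/((20 - 338) - 351) = 1/(-318 - 351) = 1/(-669) = -1/669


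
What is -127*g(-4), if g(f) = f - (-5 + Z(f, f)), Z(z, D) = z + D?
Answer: -1143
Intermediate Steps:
Z(z, D) = D + z
g(f) = 5 - f (g(f) = f - (-5 + (f + f)) = f - (-5 + 2*f) = f + (5 - 2*f) = 5 - f)
-127*g(-4) = -127*(5 - 1*(-4)) = -127*(5 + 4) = -127*9 = -1143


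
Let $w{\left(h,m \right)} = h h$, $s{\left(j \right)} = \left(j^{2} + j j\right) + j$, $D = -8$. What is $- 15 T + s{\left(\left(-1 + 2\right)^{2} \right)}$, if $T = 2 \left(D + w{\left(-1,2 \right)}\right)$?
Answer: $213$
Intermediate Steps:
$s{\left(j \right)} = j + 2 j^{2}$ ($s{\left(j \right)} = \left(j^{2} + j^{2}\right) + j = 2 j^{2} + j = j + 2 j^{2}$)
$w{\left(h,m \right)} = h^{2}$
$T = -14$ ($T = 2 \left(-8 + \left(-1\right)^{2}\right) = 2 \left(-8 + 1\right) = 2 \left(-7\right) = -14$)
$- 15 T + s{\left(\left(-1 + 2\right)^{2} \right)} = \left(-15\right) \left(-14\right) + \left(-1 + 2\right)^{2} \left(1 + 2 \left(-1 + 2\right)^{2}\right) = 210 + 1^{2} \left(1 + 2 \cdot 1^{2}\right) = 210 + 1 \left(1 + 2 \cdot 1\right) = 210 + 1 \left(1 + 2\right) = 210 + 1 \cdot 3 = 210 + 3 = 213$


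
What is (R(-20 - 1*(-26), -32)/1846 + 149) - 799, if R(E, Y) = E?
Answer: -599947/923 ≈ -650.00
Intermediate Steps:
(R(-20 - 1*(-26), -32)/1846 + 149) - 799 = ((-20 - 1*(-26))/1846 + 149) - 799 = ((-20 + 26)*(1/1846) + 149) - 799 = (6*(1/1846) + 149) - 799 = (3/923 + 149) - 799 = 137530/923 - 799 = -599947/923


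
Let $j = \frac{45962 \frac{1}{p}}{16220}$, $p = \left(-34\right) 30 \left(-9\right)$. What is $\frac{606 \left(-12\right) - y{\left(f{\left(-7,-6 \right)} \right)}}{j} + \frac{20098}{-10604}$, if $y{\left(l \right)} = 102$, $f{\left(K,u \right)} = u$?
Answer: $- \frac{2910760190146469}{121845262} \approx -2.3889 \cdot 10^{7}$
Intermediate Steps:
$p = 9180$ ($p = \left(-1020\right) \left(-9\right) = 9180$)
$j = \frac{22981}{74449800}$ ($j = \frac{45962 \cdot \frac{1}{9180}}{16220} = 45962 \cdot \frac{1}{9180} \cdot \frac{1}{16220} = \frac{22981}{4590} \cdot \frac{1}{16220} = \frac{22981}{74449800} \approx 0.00030868$)
$\frac{606 \left(-12\right) - y{\left(f{\left(-7,-6 \right)} \right)}}{j} + \frac{20098}{-10604} = \frac{606 \left(-12\right) - 102}{\frac{22981}{74449800}} + \frac{20098}{-10604} = \left(-7272 - 102\right) \frac{74449800}{22981} + 20098 \left(- \frac{1}{10604}\right) = \left(-7374\right) \frac{74449800}{22981} - \frac{10049}{5302} = - \frac{548992825200}{22981} - \frac{10049}{5302} = - \frac{2910760190146469}{121845262}$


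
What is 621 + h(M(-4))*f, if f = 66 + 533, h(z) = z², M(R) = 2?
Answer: 3017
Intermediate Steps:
f = 599
621 + h(M(-4))*f = 621 + 2²*599 = 621 + 4*599 = 621 + 2396 = 3017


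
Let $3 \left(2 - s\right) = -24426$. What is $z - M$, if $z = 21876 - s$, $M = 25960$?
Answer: $-12228$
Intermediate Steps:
$s = 8144$ ($s = 2 - -8142 = 2 + 8142 = 8144$)
$z = 13732$ ($z = 21876 - 8144 = 13732$)
$z - M = 13732 - 25960 = -12228$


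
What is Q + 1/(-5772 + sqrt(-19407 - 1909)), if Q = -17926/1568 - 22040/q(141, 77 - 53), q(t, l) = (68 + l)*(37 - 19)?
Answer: -33464724315409/1352560935600 - 73*I/16668650 ≈ -24.742 - 4.3795e-6*I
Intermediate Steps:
q(t, l) = 1224 + 18*l (q(t, l) = (68 + l)*18 = 1224 + 18*l)
Q = -4015261/162288 (Q = -17926/1568 - 22040/(1224 + 18*(77 - 53)) = -17926*1/1568 - 22040/(1224 + 18*24) = -8963/784 - 22040/(1224 + 432) = -8963/784 - 22040/1656 = -8963/784 - 22040*1/1656 = -8963/784 - 2755/207 = -4015261/162288 ≈ -24.742)
Q + 1/(-5772 + sqrt(-19407 - 1909)) = -4015261/162288 + 1/(-5772 + sqrt(-19407 - 1909)) = -4015261/162288 + 1/(-5772 + sqrt(-21316)) = -4015261/162288 + 1/(-5772 + 146*I) = -4015261/162288 + (-5772 - 146*I)/33337300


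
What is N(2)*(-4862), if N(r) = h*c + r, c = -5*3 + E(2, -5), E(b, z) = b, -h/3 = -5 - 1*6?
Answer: 2076074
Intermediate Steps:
h = 33 (h = -3*(-5 - 1*6) = -3*(-5 - 6) = -3*(-11) = 33)
c = -13 (c = -5*3 + 2 = -15 + 2 = -13)
N(r) = -429 + r (N(r) = 33*(-13) + r = -429 + r)
N(2)*(-4862) = (-429 + 2)*(-4862) = -427*(-4862) = 2076074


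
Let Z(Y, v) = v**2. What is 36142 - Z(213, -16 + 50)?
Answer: 34986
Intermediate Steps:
36142 - Z(213, -16 + 50) = 36142 - (-16 + 50)**2 = 36142 - 1*34**2 = 36142 - 1*1156 = 36142 - 1156 = 34986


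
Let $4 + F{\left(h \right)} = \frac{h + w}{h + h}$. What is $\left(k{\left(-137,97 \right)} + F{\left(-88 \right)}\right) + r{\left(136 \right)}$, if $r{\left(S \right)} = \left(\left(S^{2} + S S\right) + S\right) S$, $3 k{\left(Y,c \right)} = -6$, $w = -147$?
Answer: $\frac{888694987}{176} \approx 5.0494 \cdot 10^{6}$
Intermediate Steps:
$F{\left(h \right)} = -4 + \frac{-147 + h}{2 h}$ ($F{\left(h \right)} = -4 + \frac{h - 147}{h + h} = -4 + \frac{-147 + h}{2 h}$)
$k{\left(Y,c \right)} = -2$ ($k{\left(Y,c \right)} = \frac{1}{3} \left(-6\right) = -2$)
$r{\left(S \right)} = S \left(S + 2 S^{2}\right)$ ($r{\left(S \right)} = \left(\left(S^{2} + S^{2}\right) + S\right) S = \left(2 S^{2} + S\right) S = \left(S + 2 S^{2}\right) S = S \left(S + 2 S^{2}\right)$)
$\left(k{\left(-137,97 \right)} + F{\left(-88 \right)}\right) + r{\left(136 \right)} = \left(-2 + \frac{7 \left(-21 - -88\right)}{2 \left(-88\right)}\right) + 136^{2} \left(1 + 2 \cdot 136\right) = \left(-2 + \frac{7}{2} \left(- \frac{1}{88}\right) \left(-21 + 88\right)\right) + 18496 \left(1 + 272\right) = \left(-2 + \frac{7}{2} \left(- \frac{1}{88}\right) 67\right) + 18496 \cdot 273 = \left(-2 - \frac{469}{176}\right) + 5049408 = - \frac{821}{176} + 5049408 = \frac{888694987}{176}$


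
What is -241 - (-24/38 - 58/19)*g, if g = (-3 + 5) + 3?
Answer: -4229/19 ≈ -222.58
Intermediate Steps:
g = 5 (g = 2 + 3 = 5)
-241 - (-24/38 - 58/19)*g = -241 - (-24/38 - 58/19)*5 = -241 - (-24*1/38 - 58*1/19)*5 = -241 - (-12/19 - 58/19)*5 = -241 - (-70)*5/19 = -241 - 1*(-350/19) = -241 + 350/19 = -4229/19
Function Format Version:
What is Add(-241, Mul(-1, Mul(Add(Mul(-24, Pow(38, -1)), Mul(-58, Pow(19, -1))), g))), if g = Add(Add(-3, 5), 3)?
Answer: Rational(-4229, 19) ≈ -222.58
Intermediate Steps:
g = 5 (g = Add(2, 3) = 5)
Add(-241, Mul(-1, Mul(Add(Mul(-24, Pow(38, -1)), Mul(-58, Pow(19, -1))), g))) = Add(-241, Mul(-1, Mul(Add(Mul(-24, Pow(38, -1)), Mul(-58, Pow(19, -1))), 5))) = Add(-241, Mul(-1, Mul(Add(Mul(-24, Rational(1, 38)), Mul(-58, Rational(1, 19))), 5))) = Add(-241, Mul(-1, Mul(Add(Rational(-12, 19), Rational(-58, 19)), 5))) = Add(-241, Mul(-1, Mul(Rational(-70, 19), 5))) = Add(-241, Mul(-1, Rational(-350, 19))) = Add(-241, Rational(350, 19)) = Rational(-4229, 19)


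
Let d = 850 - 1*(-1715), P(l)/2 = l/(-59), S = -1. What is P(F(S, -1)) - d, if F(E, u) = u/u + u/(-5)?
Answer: -756687/295 ≈ -2565.0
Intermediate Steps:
F(E, u) = 1 - u/5 (F(E, u) = 1 + u*(-1/5) = 1 - u/5)
P(l) = -2*l/59 (P(l) = 2*(l/(-59)) = 2*(l*(-1/59)) = 2*(-l/59) = -2*l/59)
d = 2565 (d = 850 + 1715 = 2565)
P(F(S, -1)) - d = -2*(1 - 1/5*(-1))/59 - 1*2565 = -2*(1 + 1/5)/59 - 2565 = -2/59*6/5 - 2565 = -12/295 - 2565 = -756687/295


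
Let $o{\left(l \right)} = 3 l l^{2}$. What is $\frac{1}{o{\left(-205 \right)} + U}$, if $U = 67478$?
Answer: $- \frac{1}{25777897} \approx -3.8793 \cdot 10^{-8}$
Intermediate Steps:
$o{\left(l \right)} = 3 l^{3}$
$\frac{1}{o{\left(-205 \right)} + U} = \frac{1}{3 \left(-205\right)^{3} + 67478} = \frac{1}{3 \left(-8615125\right) + 67478} = \frac{1}{-25845375 + 67478} = \frac{1}{-25777897} = - \frac{1}{25777897}$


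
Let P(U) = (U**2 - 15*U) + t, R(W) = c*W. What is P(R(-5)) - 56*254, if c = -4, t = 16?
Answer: -14108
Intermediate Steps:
R(W) = -4*W
P(U) = 16 + U**2 - 15*U (P(U) = (U**2 - 15*U) + 16 = 16 + U**2 - 15*U)
P(R(-5)) - 56*254 = (16 + (-4*(-5))**2 - (-60)*(-5)) - 56*254 = (16 + 20**2 - 15*20) - 14224 = (16 + 400 - 300) - 14224 = 116 - 14224 = -14108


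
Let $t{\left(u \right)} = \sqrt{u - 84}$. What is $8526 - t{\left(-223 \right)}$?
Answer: $8526 - i \sqrt{307} \approx 8526.0 - 17.521 i$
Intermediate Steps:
$t{\left(u \right)} = \sqrt{-84 + u}$
$8526 - t{\left(-223 \right)} = 8526 - \sqrt{-84 - 223} = 8526 - \sqrt{-307} = 8526 - i \sqrt{307}$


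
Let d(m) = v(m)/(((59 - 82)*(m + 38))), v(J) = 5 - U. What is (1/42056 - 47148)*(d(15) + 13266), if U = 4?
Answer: -4580752954245373/7323752 ≈ -6.2547e+8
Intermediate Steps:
v(J) = 1 (v(J) = 5 - 1*4 = 5 - 4 = 1)
d(m) = 1/(-874 - 23*m) (d(m) = 1/((59 - 82)*(m + 38)) = 1/(-23*(38 + m)) = 1/(-874 - 23*m))
(1/42056 - 47148)*(d(15) + 13266) = (1/42056 - 47148)*(-1/(874 + 23*15) + 13266) = (1/42056 - 47148)*(-1/(874 + 345) + 13266) = -1982856287*(-1/1219 + 13266)/42056 = -1982856287/42056*16171253/1219 = -4580752954245373/7323752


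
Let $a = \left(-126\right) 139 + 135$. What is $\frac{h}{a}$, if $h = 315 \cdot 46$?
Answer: $- \frac{1610}{1931} \approx -0.83377$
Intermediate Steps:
$h = 14490$
$a = -17379$ ($a = -17514 + 135 = -17379$)
$\frac{h}{a} = \frac{14490}{-17379} = 14490 \left(- \frac{1}{17379}\right) = - \frac{1610}{1931}$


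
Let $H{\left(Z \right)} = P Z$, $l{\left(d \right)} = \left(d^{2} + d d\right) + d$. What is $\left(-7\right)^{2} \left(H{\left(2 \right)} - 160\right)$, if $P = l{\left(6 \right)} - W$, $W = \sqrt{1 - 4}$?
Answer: $-196 - 98 i \sqrt{3} \approx -196.0 - 169.74 i$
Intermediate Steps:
$l{\left(d \right)} = d + 2 d^{2}$ ($l{\left(d \right)} = \left(d^{2} + d^{2}\right) + d = 2 d^{2} + d = d + 2 d^{2}$)
$W = i \sqrt{3}$ ($W = \sqrt{-3} = i \sqrt{3} \approx 1.732 i$)
$P = 78 - i \sqrt{3}$ ($P = 6 \left(1 + 2 \cdot 6\right) - i \sqrt{3} = 6 \left(1 + 12\right) - i \sqrt{3} = 6 \cdot 13 - i \sqrt{3} = 78 - i \sqrt{3} \approx 78.0 - 1.732 i$)
$H{\left(Z \right)} = Z \left(78 - i \sqrt{3}\right)$ ($H{\left(Z \right)} = \left(78 - i \sqrt{3}\right) Z = Z \left(78 - i \sqrt{3}\right)$)
$\left(-7\right)^{2} \left(H{\left(2 \right)} - 160\right) = \left(-7\right)^{2} \left(2 \left(78 - i \sqrt{3}\right) - 160\right) = 49 \left(\left(156 - 2 i \sqrt{3}\right) - 160\right) = 49 \left(-4 - 2 i \sqrt{3}\right) = -196 - 98 i \sqrt{3}$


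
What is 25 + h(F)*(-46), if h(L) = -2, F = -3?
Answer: 117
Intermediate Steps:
25 + h(F)*(-46) = 25 - 2*(-46) = 25 + 92 = 117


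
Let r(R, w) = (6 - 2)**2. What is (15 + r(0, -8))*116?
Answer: 3596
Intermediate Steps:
r(R, w) = 16 (r(R, w) = 4**2 = 16)
(15 + r(0, -8))*116 = (15 + 16)*116 = 31*116 = 3596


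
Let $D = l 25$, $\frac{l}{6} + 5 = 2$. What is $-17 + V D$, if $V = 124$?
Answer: $-55817$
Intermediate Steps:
$l = -18$ ($l = -30 + 6 \cdot 2 = -30 + 12 = -18$)
$D = -450$ ($D = \left(-18\right) 25 = -450$)
$-17 + V D = -17 + 124 \left(-450\right) = -17 - 55800 = -55817$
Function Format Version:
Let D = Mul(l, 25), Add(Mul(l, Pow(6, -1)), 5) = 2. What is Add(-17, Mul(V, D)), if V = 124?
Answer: -55817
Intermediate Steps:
l = -18 (l = Add(-30, Mul(6, 2)) = Add(-30, 12) = -18)
D = -450 (D = Mul(-18, 25) = -450)
Add(-17, Mul(V, D)) = Add(-17, Mul(124, -450)) = Add(-17, -55800) = -55817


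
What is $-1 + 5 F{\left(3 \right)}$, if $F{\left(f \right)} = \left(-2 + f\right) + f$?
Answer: $19$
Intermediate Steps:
$F{\left(f \right)} = -2 + 2 f$
$-1 + 5 F{\left(3 \right)} = -1 + 5 \left(-2 + 2 \cdot 3\right) = -1 + 5 \left(-2 + 6\right) = -1 + 5 \cdot 4 = -1 + 20 = 19$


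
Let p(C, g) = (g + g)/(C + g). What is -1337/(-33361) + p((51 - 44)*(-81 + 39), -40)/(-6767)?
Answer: 1509594553/37700899129 ≈ 0.040041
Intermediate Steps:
p(C, g) = 2*g/(C + g) (p(C, g) = (2*g)/(C + g) = 2*g/(C + g))
-1337/(-33361) + p((51 - 44)*(-81 + 39), -40)/(-6767) = -1337/(-33361) + (2*(-40)/((51 - 44)*(-81 + 39) - 40))/(-6767) = -1337*(-1/33361) + (2*(-40)/(7*(-42) - 40))*(-1/6767) = 1337/33361 + (2*(-40)/(-294 - 40))*(-1/6767) = 1337/33361 + (2*(-40)/(-334))*(-1/6767) = 1337/33361 + (2*(-40)*(-1/334))*(-1/6767) = 1337/33361 + (40/167)*(-1/6767) = 1337/33361 - 40/1130089 = 1509594553/37700899129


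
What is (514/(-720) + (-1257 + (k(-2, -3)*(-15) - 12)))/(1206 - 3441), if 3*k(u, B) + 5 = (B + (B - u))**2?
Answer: 476897/804600 ≈ 0.59271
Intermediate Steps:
k(u, B) = -5/3 + (-u + 2*B)**2/3 (k(u, B) = -5/3 + (B + (B - u))**2/3 = -5/3 + (-u + 2*B)**2/3)
(514/(-720) + (-1257 + (k(-2, -3)*(-15) - 12)))/(1206 - 3441) = (514/(-720) + (-1257 + ((-5/3 + (-1*(-2) + 2*(-3))**2/3)*(-15) - 12)))/(1206 - 3441) = (514*(-1/720) + (-1257 + ((-5/3 + (2 - 6)**2/3)*(-15) - 12)))/(-2235) = (-257/360 + (-1257 + ((-5/3 + (1/3)*(-4)**2)*(-15) - 12)))*(-1/2235) = (-257/360 + (-1257 + ((-5/3 + (1/3)*16)*(-15) - 12)))*(-1/2235) = (-257/360 + (-1257 + ((-5/3 + 16/3)*(-15) - 12)))*(-1/2235) = (-257/360 + (-1257 + ((11/3)*(-15) - 12)))*(-1/2235) = (-257/360 + (-1257 + (-55 - 12)))*(-1/2235) = (-257/360 + (-1257 - 67))*(-1/2235) = (-257/360 - 1324)*(-1/2235) = -476897/360*(-1/2235) = 476897/804600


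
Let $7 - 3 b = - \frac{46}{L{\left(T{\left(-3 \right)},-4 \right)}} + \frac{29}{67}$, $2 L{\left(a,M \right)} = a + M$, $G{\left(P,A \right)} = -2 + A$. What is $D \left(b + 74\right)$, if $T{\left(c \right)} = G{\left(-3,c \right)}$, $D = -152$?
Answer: $- \frac{20012624}{1809} \approx -11063.0$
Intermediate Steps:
$T{\left(c \right)} = -2 + c$
$L{\left(a,M \right)} = \frac{M}{2} + \frac{a}{2}$ ($L{\left(a,M \right)} = \frac{a + M}{2} = \frac{M + a}{2} = \frac{M}{2} + \frac{a}{2}$)
$b = - \frac{2204}{1809}$ ($b = \frac{7}{3} - \frac{- \frac{46}{\frac{1}{2} \left(-4\right) + \frac{-2 - 3}{2}} + \frac{29}{67}}{3} = \frac{7}{3} - \frac{- \frac{46}{-2 + \frac{1}{2} \left(-5\right)} + 29 \cdot \frac{1}{67}}{3} = \frac{7}{3} - \frac{- \frac{46}{-2 - \frac{5}{2}} + \frac{29}{67}}{3} = \frac{7}{3} - \frac{- \frac{46}{- \frac{9}{2}} + \frac{29}{67}}{3} = \frac{7}{3} - \frac{\left(-46\right) \left(- \frac{2}{9}\right) + \frac{29}{67}}{3} = \frac{7}{3} - \frac{\frac{92}{9} + \frac{29}{67}}{3} = \frac{7}{3} - \frac{6425}{1809} = - \frac{2204}{1809} \approx -1.2184$)
$D \left(b + 74\right) = - 152 \left(- \frac{2204}{1809} + 74\right) = \left(-152\right) \frac{131662}{1809} = - \frac{20012624}{1809}$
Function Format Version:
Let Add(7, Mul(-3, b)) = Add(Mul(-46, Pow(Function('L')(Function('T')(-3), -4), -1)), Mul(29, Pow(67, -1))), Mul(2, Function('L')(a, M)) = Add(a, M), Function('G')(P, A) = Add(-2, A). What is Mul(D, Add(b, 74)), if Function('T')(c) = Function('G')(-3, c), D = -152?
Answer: Rational(-20012624, 1809) ≈ -11063.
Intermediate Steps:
Function('T')(c) = Add(-2, c)
Function('L')(a, M) = Add(Mul(Rational(1, 2), M), Mul(Rational(1, 2), a)) (Function('L')(a, M) = Mul(Rational(1, 2), Add(a, M)) = Mul(Rational(1, 2), Add(M, a)) = Add(Mul(Rational(1, 2), M), Mul(Rational(1, 2), a)))
b = Rational(-2204, 1809) (b = Add(Rational(7, 3), Mul(Rational(-1, 3), Add(Mul(-46, Pow(Add(Mul(Rational(1, 2), -4), Mul(Rational(1, 2), Add(-2, -3))), -1)), Mul(29, Pow(67, -1))))) = Add(Rational(7, 3), Mul(Rational(-1, 3), Add(Mul(-46, Pow(Add(-2, Mul(Rational(1, 2), -5)), -1)), Mul(29, Rational(1, 67))))) = Add(Rational(7, 3), Mul(Rational(-1, 3), Add(Mul(-46, Pow(Add(-2, Rational(-5, 2)), -1)), Rational(29, 67)))) = Add(Rational(7, 3), Mul(Rational(-1, 3), Add(Mul(-46, Pow(Rational(-9, 2), -1)), Rational(29, 67)))) = Add(Rational(7, 3), Mul(Rational(-1, 3), Add(Mul(-46, Rational(-2, 9)), Rational(29, 67)))) = Add(Rational(7, 3), Mul(Rational(-1, 3), Add(Rational(92, 9), Rational(29, 67)))) = Add(Rational(7, 3), Mul(Rational(-1, 3), Rational(6425, 603))) = Add(Rational(7, 3), Rational(-6425, 1809)) = Rational(-2204, 1809) ≈ -1.2184)
Mul(D, Add(b, 74)) = Mul(-152, Add(Rational(-2204, 1809), 74)) = Mul(-152, Rational(131662, 1809)) = Rational(-20012624, 1809)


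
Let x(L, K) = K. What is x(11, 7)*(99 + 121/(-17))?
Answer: 10934/17 ≈ 643.18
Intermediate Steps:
x(11, 7)*(99 + 121/(-17)) = 7*(99 + 121/(-17)) = 7*(99 + 121*(-1/17)) = 7*(99 - 121/17) = 7*(1562/17) = 10934/17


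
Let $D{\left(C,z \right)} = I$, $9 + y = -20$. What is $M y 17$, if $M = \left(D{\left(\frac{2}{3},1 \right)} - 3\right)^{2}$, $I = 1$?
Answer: $-1972$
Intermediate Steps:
$y = -29$ ($y = -9 - 20 = -29$)
$D{\left(C,z \right)} = 1$
$M = 4$ ($M = \left(1 - 3\right)^{2} = \left(-2\right)^{2} = 4$)
$M y 17 = 4 \left(-29\right) 17 = \left(-116\right) 17 = -1972$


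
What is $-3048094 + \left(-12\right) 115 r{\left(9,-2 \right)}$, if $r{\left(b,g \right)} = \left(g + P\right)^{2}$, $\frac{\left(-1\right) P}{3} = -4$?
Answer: $-3186094$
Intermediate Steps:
$P = 12$ ($P = \left(-3\right) \left(-4\right) = 12$)
$r{\left(b,g \right)} = \left(12 + g\right)^{2}$ ($r{\left(b,g \right)} = \left(g + 12\right)^{2} = \left(12 + g\right)^{2}$)
$-3048094 + \left(-12\right) 115 r{\left(9,-2 \right)} = -3048094 + \left(-12\right) 115 \left(12 - 2\right)^{2} = -3048094 - 1380 \cdot 10^{2} = -3048094 - 138000 = -3186094$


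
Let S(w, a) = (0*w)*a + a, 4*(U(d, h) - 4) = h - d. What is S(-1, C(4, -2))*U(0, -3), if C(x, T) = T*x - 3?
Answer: -143/4 ≈ -35.750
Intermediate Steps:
C(x, T) = -3 + T*x
U(d, h) = 4 - d/4 + h/4 (U(d, h) = 4 + (h - d)/4 = 4 + (-d/4 + h/4) = 4 - d/4 + h/4)
S(w, a) = a (S(w, a) = 0*a + a = 0 + a = a)
S(-1, C(4, -2))*U(0, -3) = (-3 - 2*4)*(4 - ¼*0 + (¼)*(-3)) = (-3 - 8)*(4 + 0 - ¾) = -11*13/4 = -143/4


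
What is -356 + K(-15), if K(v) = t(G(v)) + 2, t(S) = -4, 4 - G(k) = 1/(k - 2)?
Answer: -358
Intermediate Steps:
G(k) = 4 - 1/(-2 + k) (G(k) = 4 - 1/(k - 2) = 4 - 1/(-2 + k))
K(v) = -2 (K(v) = -4 + 2 = -2)
-356 + K(-15) = -356 - 2 = -358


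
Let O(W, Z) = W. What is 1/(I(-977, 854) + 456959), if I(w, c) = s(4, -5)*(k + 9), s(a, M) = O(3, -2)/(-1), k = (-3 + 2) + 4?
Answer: 1/456923 ≈ 2.1886e-6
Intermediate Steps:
k = 3 (k = -1 + 4 = 3)
s(a, M) = -3 (s(a, M) = 3/(-1) = 3*(-1) = -3)
I(w, c) = -36 (I(w, c) = -3*(3 + 9) = -3*12 = -36)
1/(I(-977, 854) + 456959) = 1/(-36 + 456959) = 1/456923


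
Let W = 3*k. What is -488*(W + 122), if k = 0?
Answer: -59536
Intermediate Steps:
W = 0 (W = 3*0 = 0)
-488*(W + 122) = -488*(0 + 122) = -488*122 = -59536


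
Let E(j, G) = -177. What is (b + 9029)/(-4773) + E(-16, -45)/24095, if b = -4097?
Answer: -39893787/38335145 ≈ -1.0407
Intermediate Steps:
(b + 9029)/(-4773) + E(-16, -45)/24095 = (-4097 + 9029)/(-4773) - 177/24095 = 4932*(-1/4773) - 177*1/24095 = -1644/1591 - 177/24095 = -39893787/38335145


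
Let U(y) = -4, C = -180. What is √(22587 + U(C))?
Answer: √22583 ≈ 150.28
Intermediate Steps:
√(22587 + U(C)) = √(22587 - 4) = √22583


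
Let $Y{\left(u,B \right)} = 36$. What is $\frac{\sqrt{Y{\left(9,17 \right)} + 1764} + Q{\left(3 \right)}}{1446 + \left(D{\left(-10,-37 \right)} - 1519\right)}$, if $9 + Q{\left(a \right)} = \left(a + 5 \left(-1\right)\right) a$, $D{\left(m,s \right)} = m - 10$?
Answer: $\frac{5}{31} - \frac{10 \sqrt{2}}{31} \approx -0.29491$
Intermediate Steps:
$D{\left(m,s \right)} = -10 + m$
$Q{\left(a \right)} = -9 + a \left(-5 + a\right)$ ($Q{\left(a \right)} = -9 + \left(a + 5 \left(-1\right)\right) a = -9 + \left(a - 5\right) a = -9 + \left(-5 + a\right) a = -9 + a \left(-5 + a\right)$)
$\frac{\sqrt{Y{\left(9,17 \right)} + 1764} + Q{\left(3 \right)}}{1446 + \left(D{\left(-10,-37 \right)} - 1519\right)} = \frac{\sqrt{36 + 1764} - \left(24 - 9\right)}{1446 - 1539} = \frac{\sqrt{1800} - 15}{1446 - 1539} = \frac{30 \sqrt{2} - 15}{1446 - 1539} = \frac{-15 + 30 \sqrt{2}}{-93} = \left(-15 + 30 \sqrt{2}\right) \left(- \frac{1}{93}\right) = \frac{5}{31} - \frac{10 \sqrt{2}}{31}$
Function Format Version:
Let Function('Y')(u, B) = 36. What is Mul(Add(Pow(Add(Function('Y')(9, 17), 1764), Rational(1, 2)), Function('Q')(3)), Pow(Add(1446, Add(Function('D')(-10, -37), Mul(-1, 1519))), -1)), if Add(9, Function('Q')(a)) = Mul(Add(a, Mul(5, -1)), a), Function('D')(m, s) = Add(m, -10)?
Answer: Add(Rational(5, 31), Mul(Rational(-10, 31), Pow(2, Rational(1, 2)))) ≈ -0.29491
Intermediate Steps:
Function('D')(m, s) = Add(-10, m)
Function('Q')(a) = Add(-9, Mul(a, Add(-5, a))) (Function('Q')(a) = Add(-9, Mul(Add(a, Mul(5, -1)), a)) = Add(-9, Mul(Add(a, -5), a)) = Add(-9, Mul(Add(-5, a), a)) = Add(-9, Mul(a, Add(-5, a))))
Mul(Add(Pow(Add(Function('Y')(9, 17), 1764), Rational(1, 2)), Function('Q')(3)), Pow(Add(1446, Add(Function('D')(-10, -37), Mul(-1, 1519))), -1)) = Mul(Add(Pow(Add(36, 1764), Rational(1, 2)), Add(-9, Pow(3, 2), Mul(-5, 3))), Pow(Add(1446, Add(Add(-10, -10), Mul(-1, 1519))), -1)) = Mul(Add(Pow(1800, Rational(1, 2)), Add(-9, 9, -15)), Pow(Add(1446, Add(-20, -1519)), -1)) = Mul(Add(Mul(30, Pow(2, Rational(1, 2))), -15), Pow(Add(1446, -1539), -1)) = Mul(Add(-15, Mul(30, Pow(2, Rational(1, 2)))), Pow(-93, -1)) = Mul(Add(-15, Mul(30, Pow(2, Rational(1, 2)))), Rational(-1, 93)) = Add(Rational(5, 31), Mul(Rational(-10, 31), Pow(2, Rational(1, 2))))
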